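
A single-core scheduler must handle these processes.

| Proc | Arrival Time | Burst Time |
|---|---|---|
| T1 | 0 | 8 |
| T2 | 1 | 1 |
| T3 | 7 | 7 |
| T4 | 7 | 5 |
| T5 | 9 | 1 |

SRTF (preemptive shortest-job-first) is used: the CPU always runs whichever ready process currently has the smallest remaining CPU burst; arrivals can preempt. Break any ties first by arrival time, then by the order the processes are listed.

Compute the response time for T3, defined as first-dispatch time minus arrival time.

Gantt: | T1 0-1 | T2 1-2 | T1 2-9 | T5 9-10 | T4 10-15 | T3 15-22 |
Completion: T1=9  T2=2  T3=22  T4=15  T5=10
Turnaround (C−A): T1=9  T2=1  T3=15  T4=8  T5=1
Response(T3) = first start − arrival = 15 − 7 = 8

8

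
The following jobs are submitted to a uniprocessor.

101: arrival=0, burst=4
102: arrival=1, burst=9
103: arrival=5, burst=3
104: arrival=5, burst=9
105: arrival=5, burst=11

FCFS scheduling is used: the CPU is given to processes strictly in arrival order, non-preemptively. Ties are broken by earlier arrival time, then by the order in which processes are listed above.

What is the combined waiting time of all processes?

Gantt: | 101 0-4 | 102 4-13 | 103 13-16 | 104 16-25 | 105 25-36 |
Completion: 101=4  102=13  103=16  104=25  105=36
Waiting = turnaround − burst: 101=0, 102=3, 103=8, 104=11, 105=20
Total waiting = 0 + 3 + 8 + 11 + 20 = 42

42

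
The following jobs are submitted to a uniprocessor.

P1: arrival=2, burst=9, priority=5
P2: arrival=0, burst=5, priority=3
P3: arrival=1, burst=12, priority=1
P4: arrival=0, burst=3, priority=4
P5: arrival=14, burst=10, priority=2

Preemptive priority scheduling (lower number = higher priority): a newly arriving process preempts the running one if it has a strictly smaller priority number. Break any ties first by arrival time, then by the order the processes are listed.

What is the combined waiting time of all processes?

Schedule: | P2 0-1 | P3 1-13 | P2 13-14 | P5 14-24 | P2 24-27 | P4 27-30 | P1 30-39 |
Completion: P1=39  P2=27  P3=13  P4=30  P5=24
Waiting = turnaround − burst: P1=28, P2=22, P3=0, P4=27, P5=0
Total waiting = 28 + 22 + 0 + 27 + 0 = 77

77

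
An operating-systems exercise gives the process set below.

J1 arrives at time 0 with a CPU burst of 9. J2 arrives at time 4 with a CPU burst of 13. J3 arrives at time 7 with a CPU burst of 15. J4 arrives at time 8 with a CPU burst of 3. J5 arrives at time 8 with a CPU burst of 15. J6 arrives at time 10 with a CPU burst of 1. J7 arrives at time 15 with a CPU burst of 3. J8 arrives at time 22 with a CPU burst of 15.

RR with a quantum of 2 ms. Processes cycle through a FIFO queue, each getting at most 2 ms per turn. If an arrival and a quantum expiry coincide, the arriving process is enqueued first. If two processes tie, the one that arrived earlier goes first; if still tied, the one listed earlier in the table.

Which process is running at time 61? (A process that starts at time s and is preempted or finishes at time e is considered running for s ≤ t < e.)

Timeline: | J1 0-4 | J2 4-6 | J1 6-8 | J2 8-10 | J3 10-12 | J4 12-14 | J5 14-16 | J1 16-18 | J6 18-19 | J2 19-21 | J3 21-23 | J4 23-24 | J7 24-26 | J5 26-28 | J1 28-29 | J2 29-31 | J8 31-33 | J3 33-35 | J7 35-36 | J5 36-38 | J2 38-40 | J8 40-42 | J3 42-44 | J5 44-46 | J2 46-48 | J8 48-50 | J3 50-52 | J5 52-54 | J2 54-55 | J8 55-57 | J3 57-59 | J5 59-61 | J8 61-63 | J3 63-65 | J5 65-67 | J8 67-69 | J3 69-70 | J5 70-71 | J8 71-74 |
Completion: J1=29  J2=55  J3=70  J4=24  J5=71  J6=19  J7=36  J8=74

J8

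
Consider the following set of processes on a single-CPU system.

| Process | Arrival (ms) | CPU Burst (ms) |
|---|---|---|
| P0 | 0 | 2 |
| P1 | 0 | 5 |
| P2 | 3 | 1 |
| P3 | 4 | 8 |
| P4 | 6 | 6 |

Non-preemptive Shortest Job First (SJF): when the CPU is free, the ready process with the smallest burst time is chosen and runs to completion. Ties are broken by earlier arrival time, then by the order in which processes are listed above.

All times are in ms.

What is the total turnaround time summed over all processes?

Schedule: | P0 0-2 | P1 2-7 | P2 7-8 | P4 8-14 | P3 14-22 |
Completion: P0=2  P1=7  P2=8  P3=22  P4=14
Turnaround = completion − arrival: P0=2, P1=7, P2=5, P3=18, P4=8
Total turnaround = 2 + 7 + 5 + 18 + 8 = 40

40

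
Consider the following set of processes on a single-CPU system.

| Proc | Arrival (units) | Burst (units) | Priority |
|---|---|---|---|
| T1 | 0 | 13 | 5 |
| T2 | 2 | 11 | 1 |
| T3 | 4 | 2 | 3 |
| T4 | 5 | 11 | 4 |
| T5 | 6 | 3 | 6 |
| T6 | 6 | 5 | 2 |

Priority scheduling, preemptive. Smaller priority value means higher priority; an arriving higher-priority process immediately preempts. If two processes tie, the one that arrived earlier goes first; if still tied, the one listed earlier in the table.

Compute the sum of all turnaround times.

146

Schedule: | T1 0-2 | T2 2-13 | T6 13-18 | T3 18-20 | T4 20-31 | T1 31-42 | T5 42-45 |
Completion: T1=42  T2=13  T3=20  T4=31  T5=45  T6=18
Turnaround (C−A): T1=42  T2=11  T3=16  T4=26  T5=39  T6=12
Turnaround = completion − arrival: T1=42, T2=11, T3=16, T4=26, T5=39, T6=12
Total turnaround = 42 + 11 + 16 + 26 + 39 + 12 = 146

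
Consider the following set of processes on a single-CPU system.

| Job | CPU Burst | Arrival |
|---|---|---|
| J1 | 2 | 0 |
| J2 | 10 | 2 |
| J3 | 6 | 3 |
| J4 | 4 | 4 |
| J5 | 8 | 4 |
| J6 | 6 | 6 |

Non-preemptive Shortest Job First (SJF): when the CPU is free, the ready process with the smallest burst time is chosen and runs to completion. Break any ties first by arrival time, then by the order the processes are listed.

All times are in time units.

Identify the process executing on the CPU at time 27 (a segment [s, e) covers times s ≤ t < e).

Gantt: | J1 0-2 | J2 2-12 | J4 12-16 | J3 16-22 | J6 22-28 | J5 28-36 |
Completion: J1=2  J2=12  J3=22  J4=16  J5=36  J6=28
Turnaround (C−A): J1=2  J2=10  J3=19  J4=12  J5=32  J6=22

J6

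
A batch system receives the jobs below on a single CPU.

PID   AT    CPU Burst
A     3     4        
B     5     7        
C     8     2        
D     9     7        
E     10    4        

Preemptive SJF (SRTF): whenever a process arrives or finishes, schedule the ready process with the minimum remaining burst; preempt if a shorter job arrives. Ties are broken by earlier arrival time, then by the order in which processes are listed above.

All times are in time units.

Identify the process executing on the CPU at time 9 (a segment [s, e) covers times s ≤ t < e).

C

Timeline: | idle 0-3 | A 3-7 | B 7-8 | C 8-10 | E 10-14 | B 14-20 | D 20-27 |
Completion: A=7  B=20  C=10  D=27  E=14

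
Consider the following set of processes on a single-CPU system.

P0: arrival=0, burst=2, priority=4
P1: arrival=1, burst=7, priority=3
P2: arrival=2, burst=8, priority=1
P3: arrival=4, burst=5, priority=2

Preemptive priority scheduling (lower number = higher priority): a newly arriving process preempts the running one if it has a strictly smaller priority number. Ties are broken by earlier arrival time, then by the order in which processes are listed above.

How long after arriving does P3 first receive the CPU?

Gantt: | P0 0-1 | P1 1-2 | P2 2-10 | P3 10-15 | P1 15-21 | P0 21-22 |
Completion: P0=22  P1=21  P2=10  P3=15
Turnaround (C−A): P0=22  P1=20  P2=8  P3=11
Response(P3) = first start − arrival = 10 − 4 = 6

6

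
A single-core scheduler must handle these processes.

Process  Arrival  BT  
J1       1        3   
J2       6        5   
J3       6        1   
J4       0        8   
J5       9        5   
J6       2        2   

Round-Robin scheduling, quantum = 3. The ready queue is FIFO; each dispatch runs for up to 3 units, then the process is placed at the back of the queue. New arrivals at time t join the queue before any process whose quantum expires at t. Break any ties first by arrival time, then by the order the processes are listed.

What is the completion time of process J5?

Timeline: | J4 0-3 | J1 3-6 | J6 6-8 | J4 8-11 | J2 11-14 | J3 14-15 | J5 15-18 | J4 18-20 | J2 20-22 | J5 22-24 |
Completion: J1=6  J2=22  J3=15  J4=20  J5=24  J6=8
Turnaround (C−A): J1=5  J2=16  J3=9  J4=20  J5=15  J6=6

24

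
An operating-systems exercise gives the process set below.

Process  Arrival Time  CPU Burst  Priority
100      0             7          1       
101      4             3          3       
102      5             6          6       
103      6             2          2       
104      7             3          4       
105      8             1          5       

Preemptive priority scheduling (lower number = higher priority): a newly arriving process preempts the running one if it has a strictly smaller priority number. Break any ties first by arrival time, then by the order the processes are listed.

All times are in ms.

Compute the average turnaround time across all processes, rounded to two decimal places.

Schedule: | 100 0-7 | 103 7-9 | 101 9-12 | 104 12-15 | 105 15-16 | 102 16-22 |
Completion: 100=7  101=12  102=22  103=9  104=15  105=16
Turnaround (C−A): 100=7  101=8  102=17  103=3  104=8  105=8
Turnaround times: 100=7, 101=8, 102=17, 103=3, 104=8, 105=8
Average turnaround = (7+8+17+3+8+8) / 6 = 51/6 = 8.50

8.50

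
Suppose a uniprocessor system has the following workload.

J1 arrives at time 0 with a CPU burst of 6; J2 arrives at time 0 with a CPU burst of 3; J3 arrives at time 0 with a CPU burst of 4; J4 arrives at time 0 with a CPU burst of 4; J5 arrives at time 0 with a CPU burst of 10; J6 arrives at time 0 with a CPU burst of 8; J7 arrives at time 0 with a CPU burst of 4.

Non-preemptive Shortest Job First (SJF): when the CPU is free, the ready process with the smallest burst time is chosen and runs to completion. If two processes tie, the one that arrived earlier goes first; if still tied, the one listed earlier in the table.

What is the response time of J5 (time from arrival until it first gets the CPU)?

Timeline: | J2 0-3 | J3 3-7 | J4 7-11 | J7 11-15 | J1 15-21 | J6 21-29 | J5 29-39 |
Completion: J1=21  J2=3  J3=7  J4=11  J5=39  J6=29  J7=15
Turnaround (C−A): J1=21  J2=3  J3=7  J4=11  J5=39  J6=29  J7=15
Response(J5) = first start − arrival = 29 − 0 = 29

29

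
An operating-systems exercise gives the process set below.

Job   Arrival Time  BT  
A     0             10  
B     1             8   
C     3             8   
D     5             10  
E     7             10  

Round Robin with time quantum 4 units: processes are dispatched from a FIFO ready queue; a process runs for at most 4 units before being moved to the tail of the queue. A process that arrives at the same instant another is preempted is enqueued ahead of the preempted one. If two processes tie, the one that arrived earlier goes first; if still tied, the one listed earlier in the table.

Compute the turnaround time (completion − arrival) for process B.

27

Gantt: | A 0-4 | B 4-8 | C 8-12 | A 12-16 | D 16-20 | E 20-24 | B 24-28 | C 28-32 | A 32-34 | D 34-38 | E 38-42 | D 42-44 | E 44-46 |
Completion: A=34  B=28  C=32  D=44  E=46
Turnaround (C−A): A=34  B=27  C=29  D=39  E=39
Turnaround(B) = completion − arrival = 28 − 1 = 27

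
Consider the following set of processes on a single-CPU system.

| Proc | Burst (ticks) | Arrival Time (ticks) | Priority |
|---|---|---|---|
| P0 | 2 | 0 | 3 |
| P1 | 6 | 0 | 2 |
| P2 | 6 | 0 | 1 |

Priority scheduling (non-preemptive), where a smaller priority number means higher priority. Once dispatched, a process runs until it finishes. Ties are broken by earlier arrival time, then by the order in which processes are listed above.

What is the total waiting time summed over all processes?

Timeline: | P2 0-6 | P1 6-12 | P0 12-14 |
Completion: P0=14  P1=12  P2=6
Turnaround (C−A): P0=14  P1=12  P2=6
Waiting = turnaround − burst: P0=12, P1=6, P2=0
Total waiting = 12 + 6 + 0 = 18

18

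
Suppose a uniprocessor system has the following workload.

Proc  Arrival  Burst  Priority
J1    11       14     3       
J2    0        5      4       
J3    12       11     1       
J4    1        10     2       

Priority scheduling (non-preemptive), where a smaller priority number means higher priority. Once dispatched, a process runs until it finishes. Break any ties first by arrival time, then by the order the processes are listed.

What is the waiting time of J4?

Schedule: | J2 0-5 | J4 5-15 | J3 15-26 | J1 26-40 |
Completion: J1=40  J2=5  J3=26  J4=15
Turnaround (C−A): J1=29  J2=5  J3=14  J4=14
Waiting(J4) = turnaround − burst = 14 − 10 = 4

4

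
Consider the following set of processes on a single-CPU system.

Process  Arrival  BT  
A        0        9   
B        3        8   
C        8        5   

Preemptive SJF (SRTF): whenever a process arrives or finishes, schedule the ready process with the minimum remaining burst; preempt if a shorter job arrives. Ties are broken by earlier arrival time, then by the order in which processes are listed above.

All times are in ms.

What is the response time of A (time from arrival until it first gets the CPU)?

Timeline: | A 0-9 | C 9-14 | B 14-22 |
Completion: A=9  B=22  C=14
Turnaround (C−A): A=9  B=19  C=6
Response(A) = first start − arrival = 0 − 0 = 0

0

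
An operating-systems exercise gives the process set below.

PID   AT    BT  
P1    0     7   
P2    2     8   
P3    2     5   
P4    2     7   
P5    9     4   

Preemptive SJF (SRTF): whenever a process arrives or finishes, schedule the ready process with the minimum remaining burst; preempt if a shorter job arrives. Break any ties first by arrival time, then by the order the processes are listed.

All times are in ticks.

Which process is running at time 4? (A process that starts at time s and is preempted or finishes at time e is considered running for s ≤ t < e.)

P1

Schedule: | P1 0-7 | P3 7-12 | P5 12-16 | P4 16-23 | P2 23-31 |
Completion: P1=7  P2=31  P3=12  P4=23  P5=16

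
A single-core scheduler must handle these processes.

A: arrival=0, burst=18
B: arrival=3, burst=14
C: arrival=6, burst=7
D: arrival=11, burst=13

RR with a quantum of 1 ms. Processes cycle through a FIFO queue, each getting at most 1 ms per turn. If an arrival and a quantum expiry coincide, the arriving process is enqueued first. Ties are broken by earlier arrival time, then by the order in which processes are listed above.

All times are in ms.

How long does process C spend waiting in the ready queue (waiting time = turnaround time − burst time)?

18

Gantt: | A 0-3 | B 3-4 | A 4-5 | B 5-6 | A 6-7 | C 7-8 | B 8-9 | A 9-10 | C 10-11 | B 11-12 | A 12-13 | D 13-14 | C 14-15 | B 15-16 | A 16-17 | D 17-18 | C 18-19 | B 19-20 | A 20-21 | D 21-22 | C 22-23 | B 23-24 | A 24-25 | D 25-26 | C 26-27 | B 27-28 | A 28-29 | D 29-30 | C 30-31 | B 31-32 | A 32-33 | D 33-34 | B 34-35 | A 35-36 | D 36-37 | B 37-38 | A 38-39 | D 39-40 | B 40-41 | A 41-42 | D 42-43 | B 43-44 | A 44-45 | D 45-46 | B 46-47 | A 47-48 | D 48-49 | A 49-50 | D 50-52 |
Completion: A=50  B=47  C=31  D=52
Turnaround (C−A): A=50  B=44  C=25  D=41
Waiting(C) = turnaround − burst = 25 − 7 = 18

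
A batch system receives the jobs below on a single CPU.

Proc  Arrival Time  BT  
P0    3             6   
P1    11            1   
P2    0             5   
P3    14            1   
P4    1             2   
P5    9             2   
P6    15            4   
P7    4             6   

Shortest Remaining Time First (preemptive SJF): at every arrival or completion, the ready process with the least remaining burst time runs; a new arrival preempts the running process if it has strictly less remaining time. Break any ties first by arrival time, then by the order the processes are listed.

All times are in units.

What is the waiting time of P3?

Timeline: | P2 0-1 | P4 1-3 | P2 3-7 | P0 7-9 | P5 9-11 | P1 11-12 | P0 12-14 | P3 14-15 | P0 15-17 | P6 17-21 | P7 21-27 |
Completion: P0=17  P1=12  P2=7  P3=15  P4=3  P5=11  P6=21  P7=27
Waiting(P3) = turnaround − burst = 1 − 1 = 0

0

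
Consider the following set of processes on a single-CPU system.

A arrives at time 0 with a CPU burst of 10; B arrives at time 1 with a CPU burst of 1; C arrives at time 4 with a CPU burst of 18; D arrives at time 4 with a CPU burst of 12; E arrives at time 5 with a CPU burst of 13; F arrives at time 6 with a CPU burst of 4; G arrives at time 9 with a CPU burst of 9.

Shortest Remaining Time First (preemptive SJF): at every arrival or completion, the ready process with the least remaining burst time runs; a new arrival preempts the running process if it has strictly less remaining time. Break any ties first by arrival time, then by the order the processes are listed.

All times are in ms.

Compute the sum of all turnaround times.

Gantt: | A 0-1 | B 1-2 | A 2-6 | F 6-10 | A 10-15 | G 15-24 | D 24-36 | E 36-49 | C 49-67 |
Completion: A=15  B=2  C=67  D=36  E=49  F=10  G=24
Turnaround (C−A): A=15  B=1  C=63  D=32  E=44  F=4  G=15
Turnaround = completion − arrival: A=15, B=1, C=63, D=32, E=44, F=4, G=15
Total turnaround = 15 + 1 + 63 + 32 + 44 + 4 + 15 = 174

174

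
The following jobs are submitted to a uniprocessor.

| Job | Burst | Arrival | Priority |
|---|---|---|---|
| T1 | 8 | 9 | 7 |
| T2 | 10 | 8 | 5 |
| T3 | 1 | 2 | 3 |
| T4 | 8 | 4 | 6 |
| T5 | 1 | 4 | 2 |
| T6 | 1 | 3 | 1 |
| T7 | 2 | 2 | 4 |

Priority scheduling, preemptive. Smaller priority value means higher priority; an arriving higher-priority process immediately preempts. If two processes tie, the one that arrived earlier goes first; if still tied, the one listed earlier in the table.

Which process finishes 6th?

T4

Gantt: | idle 0-2 | T3 2-3 | T6 3-4 | T5 4-5 | T7 5-7 | T4 7-8 | T2 8-18 | T4 18-25 | T1 25-33 |
Completion: T1=33  T2=18  T3=3  T4=25  T5=5  T6=4  T7=7
Turnaround (C−A): T1=24  T2=10  T3=1  T4=21  T5=1  T6=1  T7=5
Finish order: T3 → T6 → T5 → T7 → T2 → T4 → T1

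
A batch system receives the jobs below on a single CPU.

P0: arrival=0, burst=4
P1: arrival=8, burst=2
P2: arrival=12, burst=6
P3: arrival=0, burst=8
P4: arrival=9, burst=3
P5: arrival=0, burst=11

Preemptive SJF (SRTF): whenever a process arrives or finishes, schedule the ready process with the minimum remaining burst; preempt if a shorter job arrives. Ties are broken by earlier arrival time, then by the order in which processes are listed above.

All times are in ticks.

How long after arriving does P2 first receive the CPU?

Timeline: | P0 0-4 | P3 4-8 | P1 8-10 | P4 10-13 | P3 13-17 | P2 17-23 | P5 23-34 |
Completion: P0=4  P1=10  P2=23  P3=17  P4=13  P5=34
Turnaround (C−A): P0=4  P1=2  P2=11  P3=17  P4=4  P5=34
Response(P2) = first start − arrival = 17 − 12 = 5

5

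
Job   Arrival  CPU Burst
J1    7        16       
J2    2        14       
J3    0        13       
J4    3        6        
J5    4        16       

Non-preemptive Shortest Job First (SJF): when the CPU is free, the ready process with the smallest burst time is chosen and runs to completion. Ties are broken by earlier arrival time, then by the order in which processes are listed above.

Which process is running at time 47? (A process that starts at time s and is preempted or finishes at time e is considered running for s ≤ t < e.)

J5

Schedule: | J3 0-13 | J4 13-19 | J2 19-33 | J5 33-49 | J1 49-65 |
Completion: J1=65  J2=33  J3=13  J4=19  J5=49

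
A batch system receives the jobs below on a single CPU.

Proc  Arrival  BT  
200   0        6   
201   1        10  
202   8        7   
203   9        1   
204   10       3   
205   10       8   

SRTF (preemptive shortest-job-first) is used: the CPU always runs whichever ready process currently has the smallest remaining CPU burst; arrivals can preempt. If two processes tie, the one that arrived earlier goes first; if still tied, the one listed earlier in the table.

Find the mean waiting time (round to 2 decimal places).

Gantt: | 200 0-6 | 201 6-8 | 202 8-9 | 203 9-10 | 204 10-13 | 202 13-19 | 201 19-27 | 205 27-35 |
Completion: 200=6  201=27  202=19  203=10  204=13  205=35
Turnaround (C−A): 200=6  201=26  202=11  203=1  204=3  205=25
Waiting times: 200=0, 201=16, 202=4, 203=0, 204=0, 205=17
Average waiting = (0+16+4+0+0+17) / 6 = 37/6 = 6.17

6.17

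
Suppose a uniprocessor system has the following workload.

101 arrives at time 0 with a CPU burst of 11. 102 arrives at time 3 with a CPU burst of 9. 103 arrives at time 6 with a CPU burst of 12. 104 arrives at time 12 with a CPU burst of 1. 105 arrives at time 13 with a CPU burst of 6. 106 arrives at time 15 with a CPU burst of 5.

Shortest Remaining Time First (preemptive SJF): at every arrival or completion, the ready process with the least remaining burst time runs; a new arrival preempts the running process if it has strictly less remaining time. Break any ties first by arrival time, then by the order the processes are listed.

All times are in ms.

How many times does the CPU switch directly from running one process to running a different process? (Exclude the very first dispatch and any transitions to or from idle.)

Gantt: | 101 0-11 | 102 11-12 | 104 12-13 | 105 13-19 | 106 19-24 | 102 24-32 | 103 32-44 |
Completion: 101=11  102=32  103=44  104=13  105=19  106=24

6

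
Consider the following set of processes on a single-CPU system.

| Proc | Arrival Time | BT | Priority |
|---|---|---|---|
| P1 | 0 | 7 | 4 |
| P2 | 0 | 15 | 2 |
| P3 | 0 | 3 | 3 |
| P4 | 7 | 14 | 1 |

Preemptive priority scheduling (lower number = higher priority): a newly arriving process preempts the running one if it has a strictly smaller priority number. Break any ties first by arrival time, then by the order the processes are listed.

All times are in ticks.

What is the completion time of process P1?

Timeline: | P2 0-7 | P4 7-21 | P2 21-29 | P3 29-32 | P1 32-39 |
Completion: P1=39  P2=29  P3=32  P4=21

39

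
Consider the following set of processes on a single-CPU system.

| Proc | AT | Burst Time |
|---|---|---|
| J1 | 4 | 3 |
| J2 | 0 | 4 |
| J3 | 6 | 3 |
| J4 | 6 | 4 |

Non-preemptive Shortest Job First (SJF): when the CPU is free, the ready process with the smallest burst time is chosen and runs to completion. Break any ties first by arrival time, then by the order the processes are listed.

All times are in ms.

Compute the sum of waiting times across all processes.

Timeline: | J2 0-4 | J1 4-7 | J3 7-10 | J4 10-14 |
Completion: J1=7  J2=4  J3=10  J4=14
Waiting = turnaround − burst: J1=0, J2=0, J3=1, J4=4
Total waiting = 0 + 0 + 1 + 4 = 5

5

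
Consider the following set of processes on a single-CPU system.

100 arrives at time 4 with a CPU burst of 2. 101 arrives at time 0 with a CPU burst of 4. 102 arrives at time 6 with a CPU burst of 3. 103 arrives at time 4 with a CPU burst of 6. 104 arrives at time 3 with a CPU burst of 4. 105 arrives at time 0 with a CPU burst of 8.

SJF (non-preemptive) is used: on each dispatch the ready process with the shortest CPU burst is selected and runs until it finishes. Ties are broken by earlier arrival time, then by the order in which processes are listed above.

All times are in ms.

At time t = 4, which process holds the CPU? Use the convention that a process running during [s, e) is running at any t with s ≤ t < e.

Gantt: | 101 0-4 | 100 4-6 | 102 6-9 | 104 9-13 | 103 13-19 | 105 19-27 |
Completion: 100=6  101=4  102=9  103=19  104=13  105=27

100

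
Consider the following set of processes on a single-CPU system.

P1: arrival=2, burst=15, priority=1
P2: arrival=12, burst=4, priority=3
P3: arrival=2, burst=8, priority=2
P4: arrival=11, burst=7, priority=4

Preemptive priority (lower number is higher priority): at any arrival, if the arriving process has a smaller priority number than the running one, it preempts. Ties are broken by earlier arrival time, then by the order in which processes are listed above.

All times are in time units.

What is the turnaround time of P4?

25

Schedule: | idle 0-2 | P1 2-17 | P3 17-25 | P2 25-29 | P4 29-36 |
Completion: P1=17  P2=29  P3=25  P4=36
Turnaround (C−A): P1=15  P2=17  P3=23  P4=25
Turnaround(P4) = completion − arrival = 36 − 11 = 25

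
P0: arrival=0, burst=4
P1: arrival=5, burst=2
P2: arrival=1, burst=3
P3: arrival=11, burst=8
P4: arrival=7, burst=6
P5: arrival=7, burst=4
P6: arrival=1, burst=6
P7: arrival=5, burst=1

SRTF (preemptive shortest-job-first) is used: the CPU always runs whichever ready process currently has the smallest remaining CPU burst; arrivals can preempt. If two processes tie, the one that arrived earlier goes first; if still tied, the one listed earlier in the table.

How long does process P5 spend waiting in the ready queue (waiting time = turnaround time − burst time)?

Gantt: | P0 0-4 | P2 4-5 | P7 5-6 | P2 6-8 | P1 8-10 | P5 10-14 | P6 14-20 | P4 20-26 | P3 26-34 |
Completion: P0=4  P1=10  P2=8  P3=34  P4=26  P5=14  P6=20  P7=6
Turnaround (C−A): P0=4  P1=5  P2=7  P3=23  P4=19  P5=7  P6=19  P7=1
Waiting(P5) = turnaround − burst = 7 − 4 = 3

3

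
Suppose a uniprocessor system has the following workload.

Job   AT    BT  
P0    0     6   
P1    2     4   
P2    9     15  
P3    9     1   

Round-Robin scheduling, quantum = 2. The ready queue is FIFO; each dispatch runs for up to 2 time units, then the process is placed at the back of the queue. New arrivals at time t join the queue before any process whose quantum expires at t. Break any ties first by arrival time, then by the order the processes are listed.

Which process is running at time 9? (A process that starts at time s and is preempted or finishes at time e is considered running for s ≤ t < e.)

P0

Timeline: | P0 0-2 | P1 2-4 | P0 4-6 | P1 6-8 | P0 8-10 | P2 10-12 | P3 12-13 | P2 13-26 |
Completion: P0=10  P1=8  P2=26  P3=13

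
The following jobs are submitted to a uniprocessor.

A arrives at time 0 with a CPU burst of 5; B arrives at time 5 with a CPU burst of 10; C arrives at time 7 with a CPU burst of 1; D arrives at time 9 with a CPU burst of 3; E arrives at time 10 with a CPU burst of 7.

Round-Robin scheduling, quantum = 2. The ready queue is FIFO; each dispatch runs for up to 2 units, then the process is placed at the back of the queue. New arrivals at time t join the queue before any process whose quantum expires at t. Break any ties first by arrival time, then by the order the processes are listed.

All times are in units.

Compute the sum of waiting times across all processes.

24

Timeline: | A 0-5 | B 5-7 | C 7-8 | B 8-10 | D 10-12 | E 12-14 | B 14-16 | D 16-17 | E 17-19 | B 19-21 | E 21-23 | B 23-25 | E 25-26 |
Completion: A=5  B=25  C=8  D=17  E=26
Turnaround (C−A): A=5  B=20  C=1  D=8  E=16
Waiting = turnaround − burst: A=0, B=10, C=0, D=5, E=9
Total waiting = 0 + 10 + 0 + 5 + 9 = 24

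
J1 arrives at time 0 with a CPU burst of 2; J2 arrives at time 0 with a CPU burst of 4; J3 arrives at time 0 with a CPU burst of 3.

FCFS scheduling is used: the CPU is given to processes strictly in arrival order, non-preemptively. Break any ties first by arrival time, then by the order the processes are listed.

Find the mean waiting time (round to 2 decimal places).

Timeline: | J1 0-2 | J2 2-6 | J3 6-9 |
Completion: J1=2  J2=6  J3=9
Waiting times: J1=0, J2=2, J3=6
Average waiting = (0+2+6) / 3 = 8/3 = 2.67

2.67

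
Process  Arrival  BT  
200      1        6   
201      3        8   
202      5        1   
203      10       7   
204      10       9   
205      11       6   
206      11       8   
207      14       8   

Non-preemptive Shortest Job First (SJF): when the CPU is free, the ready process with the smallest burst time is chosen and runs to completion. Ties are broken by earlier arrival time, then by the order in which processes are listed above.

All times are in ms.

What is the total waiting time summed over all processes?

Schedule: | idle 0-1 | 200 1-7 | 202 7-8 | 201 8-16 | 205 16-22 | 203 22-29 | 206 29-37 | 207 37-45 | 204 45-54 |
Completion: 200=7  201=16  202=8  203=29  204=54  205=22  206=37  207=45
Turnaround (C−A): 200=6  201=13  202=3  203=19  204=44  205=11  206=26  207=31
Waiting = turnaround − burst: 200=0, 201=5, 202=2, 203=12, 204=35, 205=5, 206=18, 207=23
Total waiting = 0 + 5 + 2 + 12 + 35 + 5 + 18 + 23 = 100

100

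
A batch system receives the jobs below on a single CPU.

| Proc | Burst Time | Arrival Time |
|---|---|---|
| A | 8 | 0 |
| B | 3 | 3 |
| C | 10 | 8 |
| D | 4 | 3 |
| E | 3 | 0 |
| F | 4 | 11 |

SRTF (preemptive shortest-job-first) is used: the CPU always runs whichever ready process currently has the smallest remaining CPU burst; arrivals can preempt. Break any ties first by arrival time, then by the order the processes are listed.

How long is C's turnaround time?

24

Schedule: | E 0-3 | B 3-6 | D 6-10 | A 10-11 | F 11-15 | A 15-22 | C 22-32 |
Completion: A=22  B=6  C=32  D=10  E=3  F=15
Turnaround (C−A): A=22  B=3  C=24  D=7  E=3  F=4
Turnaround(C) = completion − arrival = 32 − 8 = 24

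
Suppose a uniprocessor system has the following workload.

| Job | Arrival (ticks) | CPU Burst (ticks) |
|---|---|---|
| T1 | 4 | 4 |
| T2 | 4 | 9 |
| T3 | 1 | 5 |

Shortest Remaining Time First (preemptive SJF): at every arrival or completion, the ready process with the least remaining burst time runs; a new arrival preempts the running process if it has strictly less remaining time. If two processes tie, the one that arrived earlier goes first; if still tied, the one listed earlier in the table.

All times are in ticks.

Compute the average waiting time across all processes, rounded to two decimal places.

Gantt: | idle 0-1 | T3 1-6 | T1 6-10 | T2 10-19 |
Completion: T1=10  T2=19  T3=6
Waiting times: T1=2, T2=6, T3=0
Average waiting = (2+6+0) / 3 = 8/3 = 2.67

2.67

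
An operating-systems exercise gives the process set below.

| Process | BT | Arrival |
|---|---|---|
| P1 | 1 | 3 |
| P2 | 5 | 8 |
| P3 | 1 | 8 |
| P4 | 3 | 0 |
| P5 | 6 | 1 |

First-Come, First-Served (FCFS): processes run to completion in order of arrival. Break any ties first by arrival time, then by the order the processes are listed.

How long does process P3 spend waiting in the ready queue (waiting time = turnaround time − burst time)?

Gantt: | P4 0-3 | P5 3-9 | P1 9-10 | P2 10-15 | P3 15-16 |
Completion: P1=10  P2=15  P3=16  P4=3  P5=9
Waiting(P3) = turnaround − burst = 8 − 1 = 7

7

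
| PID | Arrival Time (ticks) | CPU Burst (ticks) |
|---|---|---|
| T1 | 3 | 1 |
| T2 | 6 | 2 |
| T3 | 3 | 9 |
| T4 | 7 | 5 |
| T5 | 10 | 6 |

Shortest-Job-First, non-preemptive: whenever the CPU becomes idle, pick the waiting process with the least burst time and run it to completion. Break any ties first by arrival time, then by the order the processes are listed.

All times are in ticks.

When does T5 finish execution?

26

Gantt: | idle 0-3 | T1 3-4 | T3 4-13 | T2 13-15 | T4 15-20 | T5 20-26 |
Completion: T1=4  T2=15  T3=13  T4=20  T5=26
Turnaround (C−A): T1=1  T2=9  T3=10  T4=13  T5=16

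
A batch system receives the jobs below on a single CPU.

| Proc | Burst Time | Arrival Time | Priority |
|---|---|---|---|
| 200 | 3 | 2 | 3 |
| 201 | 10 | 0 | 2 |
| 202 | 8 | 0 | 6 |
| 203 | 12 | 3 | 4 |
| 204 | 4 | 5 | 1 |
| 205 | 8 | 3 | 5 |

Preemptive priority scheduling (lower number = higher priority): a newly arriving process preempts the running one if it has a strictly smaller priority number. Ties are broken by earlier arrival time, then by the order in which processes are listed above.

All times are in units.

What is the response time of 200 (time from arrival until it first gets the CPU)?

12

Schedule: | 201 0-5 | 204 5-9 | 201 9-14 | 200 14-17 | 203 17-29 | 205 29-37 | 202 37-45 |
Completion: 200=17  201=14  202=45  203=29  204=9  205=37
Turnaround (C−A): 200=15  201=14  202=45  203=26  204=4  205=34
Response(200) = first start − arrival = 14 − 2 = 12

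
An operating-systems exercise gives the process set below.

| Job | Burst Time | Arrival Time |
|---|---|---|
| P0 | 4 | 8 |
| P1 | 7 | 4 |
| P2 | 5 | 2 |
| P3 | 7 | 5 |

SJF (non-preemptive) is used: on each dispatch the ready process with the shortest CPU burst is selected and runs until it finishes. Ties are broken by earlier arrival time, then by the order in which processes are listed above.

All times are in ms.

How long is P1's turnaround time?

Schedule: | idle 0-2 | P2 2-7 | P1 7-14 | P0 14-18 | P3 18-25 |
Completion: P0=18  P1=14  P2=7  P3=25
Turnaround(P1) = completion − arrival = 14 − 4 = 10

10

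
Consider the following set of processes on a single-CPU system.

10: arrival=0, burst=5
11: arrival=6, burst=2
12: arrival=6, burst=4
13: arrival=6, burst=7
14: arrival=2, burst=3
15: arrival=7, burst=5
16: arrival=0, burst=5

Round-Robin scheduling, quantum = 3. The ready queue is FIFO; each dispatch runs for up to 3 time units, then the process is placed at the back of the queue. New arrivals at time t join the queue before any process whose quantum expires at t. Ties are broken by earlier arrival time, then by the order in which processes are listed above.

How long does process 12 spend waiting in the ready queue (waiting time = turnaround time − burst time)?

Gantt: | 10 0-3 | 16 3-6 | 14 6-9 | 10 9-11 | 11 11-13 | 12 13-16 | 13 16-19 | 16 19-21 | 15 21-24 | 12 24-25 | 13 25-28 | 15 28-30 | 13 30-31 |
Completion: 10=11  11=13  12=25  13=31  14=9  15=30  16=21
Turnaround (C−A): 10=11  11=7  12=19  13=25  14=7  15=23  16=21
Waiting(12) = turnaround − burst = 19 − 4 = 15

15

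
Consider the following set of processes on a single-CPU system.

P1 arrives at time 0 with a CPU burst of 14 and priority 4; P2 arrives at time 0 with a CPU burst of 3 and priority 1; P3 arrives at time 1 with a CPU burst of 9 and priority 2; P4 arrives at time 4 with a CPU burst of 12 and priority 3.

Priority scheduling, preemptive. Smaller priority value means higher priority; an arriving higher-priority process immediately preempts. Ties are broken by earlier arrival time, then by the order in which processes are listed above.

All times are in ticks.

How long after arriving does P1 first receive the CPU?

Gantt: | P2 0-3 | P3 3-12 | P4 12-24 | P1 24-38 |
Completion: P1=38  P2=3  P3=12  P4=24
Turnaround (C−A): P1=38  P2=3  P3=11  P4=20
Response(P1) = first start − arrival = 24 − 0 = 24

24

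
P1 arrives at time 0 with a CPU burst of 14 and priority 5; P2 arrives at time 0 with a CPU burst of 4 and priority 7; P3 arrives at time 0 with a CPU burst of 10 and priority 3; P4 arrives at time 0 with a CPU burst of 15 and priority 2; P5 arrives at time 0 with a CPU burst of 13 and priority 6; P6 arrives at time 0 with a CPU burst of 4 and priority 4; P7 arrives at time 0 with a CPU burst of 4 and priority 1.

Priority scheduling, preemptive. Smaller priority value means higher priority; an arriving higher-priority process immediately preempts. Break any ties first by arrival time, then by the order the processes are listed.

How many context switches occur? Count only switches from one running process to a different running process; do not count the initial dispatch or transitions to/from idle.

Gantt: | P7 0-4 | P4 4-19 | P3 19-29 | P6 29-33 | P1 33-47 | P5 47-60 | P2 60-64 |
Completion: P1=47  P2=64  P3=29  P4=19  P5=60  P6=33  P7=4
Turnaround (C−A): P1=47  P2=64  P3=29  P4=19  P5=60  P6=33  P7=4

6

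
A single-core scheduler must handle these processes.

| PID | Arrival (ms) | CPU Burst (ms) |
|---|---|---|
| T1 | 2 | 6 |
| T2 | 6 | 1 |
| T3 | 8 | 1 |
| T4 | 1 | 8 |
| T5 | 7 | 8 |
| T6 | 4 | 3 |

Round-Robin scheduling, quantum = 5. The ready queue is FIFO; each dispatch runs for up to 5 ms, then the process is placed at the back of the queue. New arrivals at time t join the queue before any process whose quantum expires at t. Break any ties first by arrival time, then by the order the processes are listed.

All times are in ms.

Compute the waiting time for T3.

Schedule: | idle 0-1 | T4 1-6 | T1 6-11 | T6 11-14 | T2 14-15 | T4 15-18 | T5 18-23 | T3 23-24 | T1 24-25 | T5 25-28 |
Completion: T1=25  T2=15  T3=24  T4=18  T5=28  T6=14
Turnaround (C−A): T1=23  T2=9  T3=16  T4=17  T5=21  T6=10
Waiting(T3) = turnaround − burst = 16 − 1 = 15

15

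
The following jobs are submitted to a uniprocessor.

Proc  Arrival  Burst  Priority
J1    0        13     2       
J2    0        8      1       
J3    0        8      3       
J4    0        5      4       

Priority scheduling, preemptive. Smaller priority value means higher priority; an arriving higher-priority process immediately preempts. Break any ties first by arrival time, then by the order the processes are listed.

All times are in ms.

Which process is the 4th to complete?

Timeline: | J2 0-8 | J1 8-21 | J3 21-29 | J4 29-34 |
Completion: J1=21  J2=8  J3=29  J4=34
Turnaround (C−A): J1=21  J2=8  J3=29  J4=34
Finish order: J2 → J1 → J3 → J4

J4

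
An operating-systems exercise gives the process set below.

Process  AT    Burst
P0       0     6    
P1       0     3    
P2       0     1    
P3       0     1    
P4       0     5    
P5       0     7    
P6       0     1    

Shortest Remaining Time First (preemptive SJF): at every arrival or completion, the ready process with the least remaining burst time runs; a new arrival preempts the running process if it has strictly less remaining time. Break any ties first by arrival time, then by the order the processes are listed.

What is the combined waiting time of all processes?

40

Gantt: | P2 0-1 | P3 1-2 | P6 2-3 | P1 3-6 | P4 6-11 | P0 11-17 | P5 17-24 |
Completion: P0=17  P1=6  P2=1  P3=2  P4=11  P5=24  P6=3
Turnaround (C−A): P0=17  P1=6  P2=1  P3=2  P4=11  P5=24  P6=3
Waiting = turnaround − burst: P0=11, P1=3, P2=0, P3=1, P4=6, P5=17, P6=2
Total waiting = 11 + 3 + 0 + 1 + 6 + 17 + 2 = 40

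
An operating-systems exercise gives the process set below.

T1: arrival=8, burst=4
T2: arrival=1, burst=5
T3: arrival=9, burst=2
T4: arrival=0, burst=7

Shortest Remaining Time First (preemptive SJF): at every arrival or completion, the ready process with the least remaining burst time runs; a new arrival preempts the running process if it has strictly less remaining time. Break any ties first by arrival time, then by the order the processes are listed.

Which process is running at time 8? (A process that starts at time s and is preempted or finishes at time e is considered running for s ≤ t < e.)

T4

Schedule: | T4 0-1 | T2 1-6 | T4 6-9 | T3 9-11 | T4 11-14 | T1 14-18 |
Completion: T1=18  T2=6  T3=11  T4=14
Turnaround (C−A): T1=10  T2=5  T3=2  T4=14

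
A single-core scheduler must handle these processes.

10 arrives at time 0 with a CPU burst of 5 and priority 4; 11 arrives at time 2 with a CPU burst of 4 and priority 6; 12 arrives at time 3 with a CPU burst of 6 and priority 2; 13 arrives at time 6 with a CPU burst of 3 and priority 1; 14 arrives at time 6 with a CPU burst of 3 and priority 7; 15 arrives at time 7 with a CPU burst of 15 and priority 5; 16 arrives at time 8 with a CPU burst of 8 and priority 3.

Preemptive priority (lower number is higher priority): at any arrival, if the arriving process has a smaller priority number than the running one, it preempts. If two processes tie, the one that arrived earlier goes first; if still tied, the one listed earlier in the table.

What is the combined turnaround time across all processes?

153

Schedule: | 10 0-3 | 12 3-6 | 13 6-9 | 12 9-12 | 16 12-20 | 10 20-22 | 15 22-37 | 11 37-41 | 14 41-44 |
Completion: 10=22  11=41  12=12  13=9  14=44  15=37  16=20
Turnaround = completion − arrival: 10=22, 11=39, 12=9, 13=3, 14=38, 15=30, 16=12
Total turnaround = 22 + 39 + 9 + 3 + 38 + 30 + 12 = 153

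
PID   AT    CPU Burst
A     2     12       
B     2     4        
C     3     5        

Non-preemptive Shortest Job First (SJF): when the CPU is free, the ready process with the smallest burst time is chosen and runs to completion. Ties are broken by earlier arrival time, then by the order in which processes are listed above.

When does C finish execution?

Timeline: | idle 0-2 | B 2-6 | C 6-11 | A 11-23 |
Completion: A=23  B=6  C=11

11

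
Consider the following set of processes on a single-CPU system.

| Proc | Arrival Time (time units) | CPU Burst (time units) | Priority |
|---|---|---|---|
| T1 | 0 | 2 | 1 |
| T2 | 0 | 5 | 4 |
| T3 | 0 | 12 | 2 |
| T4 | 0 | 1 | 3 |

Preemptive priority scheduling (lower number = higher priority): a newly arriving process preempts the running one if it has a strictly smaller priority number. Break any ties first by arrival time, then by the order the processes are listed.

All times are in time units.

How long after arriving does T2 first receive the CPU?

15

Timeline: | T1 0-2 | T3 2-14 | T4 14-15 | T2 15-20 |
Completion: T1=2  T2=20  T3=14  T4=15
Turnaround (C−A): T1=2  T2=20  T3=14  T4=15
Response(T2) = first start − arrival = 15 − 0 = 15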